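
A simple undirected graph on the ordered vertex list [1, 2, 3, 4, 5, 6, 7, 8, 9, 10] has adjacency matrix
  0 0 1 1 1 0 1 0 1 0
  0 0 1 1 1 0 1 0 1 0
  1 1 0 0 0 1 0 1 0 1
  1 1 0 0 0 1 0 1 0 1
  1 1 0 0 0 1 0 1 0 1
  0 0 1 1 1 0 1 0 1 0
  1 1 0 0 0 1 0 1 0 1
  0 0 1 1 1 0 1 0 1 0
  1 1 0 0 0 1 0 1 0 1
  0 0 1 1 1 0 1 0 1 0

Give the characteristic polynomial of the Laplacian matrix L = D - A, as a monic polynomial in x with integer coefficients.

x^10 - 50x^9 + 1100x^8 - 14000x^7 + 113750x^6 - 612500x^5 + 2187500x^4 - 5000000x^3 + 6640625x^2 - 3906250x

Reading degrees in the order [1, 2, 3, 4, 5, 6, 7, 8, 9, 10] gives [5, 5, 5, 5, 5, 5, 5, 5, 5, 5]; set D = diag(5, 5, 5, 5, 5, 5, 5, 5, 5, 5) and form L = D - A. The eigenvalues of L are [0, 5, 5, 5, 5, 5, 5, 5, 5, 10]; the characteristic polynomial is the product of (x - lambda_i), which multiplies out to x^10 - 50x^9 + 1100x^8 - 14000x^7 + 113750x^6 - 612500x^5 + 2187500x^4 - 5000000x^3 + 6640625x^2 - 3906250x. Since p(0) = det(-L) = 0, x divides p(x).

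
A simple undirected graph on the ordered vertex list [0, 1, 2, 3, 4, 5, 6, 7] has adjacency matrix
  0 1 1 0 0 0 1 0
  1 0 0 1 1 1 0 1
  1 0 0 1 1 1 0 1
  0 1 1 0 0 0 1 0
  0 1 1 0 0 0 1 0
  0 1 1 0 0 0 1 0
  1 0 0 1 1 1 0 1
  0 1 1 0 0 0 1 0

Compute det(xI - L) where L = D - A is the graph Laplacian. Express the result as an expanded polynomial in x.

x^8 - 30x^7 + 375x^6 - 2540x^5 + 10095x^4 - 23598x^3 + 30105x^2 - 16200x

With the vertex order [0, 1, 2, 3, 4, 5, 6, 7], the degrees are [3, 5, 5, 3, 3, 3, 5, 3], giving D = diag(3, 5, 5, 3, 3, 3, 5, 3) and L = D - A. The eigenvalues of L are [0, 3, 3, 3, 3, 5, 5, 8]; the characteristic polynomial is the product of (x - lambda_i), which multiplies out to x^8 - 30x^7 + 375x^6 - 2540x^5 + 10095x^4 - 23598x^3 + 30105x^2 - 16200x. The coefficient of x^7 equals -trace(L) = -30, matching the sum of degrees. The eigenvalues sum to 30, which equals trace(L) = 2|E|. The largest eigenvalue, 8, is at most the vertex count 8.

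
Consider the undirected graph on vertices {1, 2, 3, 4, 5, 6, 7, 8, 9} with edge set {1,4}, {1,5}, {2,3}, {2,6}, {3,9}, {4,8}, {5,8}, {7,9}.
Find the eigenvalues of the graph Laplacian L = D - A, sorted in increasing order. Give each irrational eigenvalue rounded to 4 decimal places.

With the vertex order [1, 2, 3, 4, 5, 6, 7, 8, 9], the degrees are [2, 2, 2, 2, 2, 1, 1, 2, 2], giving D = diag(2, 2, 2, 2, 2, 1, 1, 2, 2) and L = D - A. L is symmetric positive semidefinite, so every eigenvalue is real and nonnegative. The 2 zero eigenvalues correspond to the 2 connected components. The largest eigenvalue, 4, is at most the vertex count 9.

[0, 0, 0.3820, 1.3820, 2, 2, 2.6180, 3.6180, 4]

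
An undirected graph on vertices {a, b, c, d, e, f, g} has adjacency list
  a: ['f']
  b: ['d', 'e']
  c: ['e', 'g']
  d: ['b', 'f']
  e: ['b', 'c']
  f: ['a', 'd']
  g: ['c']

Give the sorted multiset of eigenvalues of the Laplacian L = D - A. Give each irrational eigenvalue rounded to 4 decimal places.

[0, 0.1981, 0.7530, 1.5550, 2.4450, 3.2470, 3.8019]

Reading degrees in the order [a, b, c, d, e, f, g] gives [1, 2, 2, 2, 2, 2, 1]; set D = diag(1, 2, 2, 2, 2, 2, 1) and form L = D - A. The multiplicity of 0 as a Laplacian eigenvalue equals the number of connected components. The eigenvalues sum to 12, which equals trace(L) = 2|E|. The largest eigenvalue, 3.8019, is at most the vertex count 7.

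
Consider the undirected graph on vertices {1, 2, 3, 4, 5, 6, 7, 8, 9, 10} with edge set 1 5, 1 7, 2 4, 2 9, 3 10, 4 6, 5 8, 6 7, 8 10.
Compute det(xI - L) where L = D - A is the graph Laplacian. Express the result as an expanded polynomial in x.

Reading degrees in the order [1, 2, 3, 4, 5, 6, 7, 8, 9, 10] gives [2, 2, 1, 2, 2, 2, 2, 2, 1, 2]; set D = diag(2, 2, 1, 2, 2, 2, 2, 2, 1, 2) and form L = D - A. L has integer entries, so p(x) = det(xI - L) has integer coefficients. Expanding the determinant yields x^10 - 18x^9 + 136x^8 - 560x^7 + 1365x^6 - 2002x^5 + 1716x^4 - 792x^3 + 165x^2 - 10x. Since p(0) = det(-L) = 0, x divides p(x). By the matrix-tree theorem the graph has (1/10) * product of the nonzero eigenvalues = 1 spanning tree.

x^10 - 18x^9 + 136x^8 - 560x^7 + 1365x^6 - 2002x^5 + 1716x^4 - 792x^3 + 165x^2 - 10x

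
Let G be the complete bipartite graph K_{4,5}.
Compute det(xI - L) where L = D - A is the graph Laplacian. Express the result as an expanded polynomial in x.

x^9 - 40x^8 + 690x^7 - 6720x^6 + 40485x^5 - 154704x^4 + 366560x^3 - 492800x^2 + 288000x

The graph has 9 vertices and degree multiset [5, 5, 5, 5, 4, 4, 4, 4, 4]; D is the diagonal matrix of degrees and L = D - A. The eigenvalues of L are [0, 4, 4, 4, 4, 5, 5, 5, 9]; the characteristic polynomial is the product of (x - lambda_i), which multiplies out to x^9 - 40x^8 + 690x^7 - 6720x^6 + 40485x^5 - 154704x^4 + 366560x^3 - 492800x^2 + 288000x. The coefficient of x^8 equals -trace(L) = -40, matching the sum of degrees. The largest eigenvalue, 9, is at most the vertex count 9.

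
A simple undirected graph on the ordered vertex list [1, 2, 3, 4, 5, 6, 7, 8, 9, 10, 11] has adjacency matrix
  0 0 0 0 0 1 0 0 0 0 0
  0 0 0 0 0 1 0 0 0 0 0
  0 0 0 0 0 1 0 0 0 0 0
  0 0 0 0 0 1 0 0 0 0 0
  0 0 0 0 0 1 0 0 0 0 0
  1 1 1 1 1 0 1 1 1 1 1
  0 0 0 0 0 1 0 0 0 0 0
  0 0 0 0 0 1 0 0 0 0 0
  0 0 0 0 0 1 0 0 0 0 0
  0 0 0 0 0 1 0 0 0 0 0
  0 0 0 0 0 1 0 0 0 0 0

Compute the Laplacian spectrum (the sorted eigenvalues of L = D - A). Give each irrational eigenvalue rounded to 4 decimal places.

[0, 1, 1, 1, 1, 1, 1, 1, 1, 1, 11]

Reading degrees in the order [1, 2, 3, 4, 5, 6, 7, 8, 9, 10, 11] gives [1, 1, 1, 1, 1, 10, 1, 1, 1, 1, 1]; set D = diag(1, 1, 1, 1, 1, 10, 1, 1, 1, 1, 1) and form L = D - A. L is symmetric positive semidefinite, so every eigenvalue is real and nonnegative. The single zero eigenvalue shows the graph is connected. The eigenvalues sum to 20, which equals trace(L) = 2|E|.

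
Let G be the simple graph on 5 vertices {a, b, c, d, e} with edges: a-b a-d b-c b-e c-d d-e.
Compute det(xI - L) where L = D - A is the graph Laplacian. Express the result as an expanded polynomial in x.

Each diagonal entry of L is the vertex degree and each off-diagonal entry is -1 where an edge is present, 0 otherwise; in the order [a, b, c, d, e] the diagonal is [2, 3, 2, 3, 2]. The eigenvalues of L are [0, 2, 2, 3, 5]; the characteristic polynomial is the product of (x - lambda_i), which multiplies out to x^5 - 12x^4 + 51x^3 - 92x^2 + 60x. The constant term is 0 because L is singular (the all-ones vector lies in its kernel). There is one zero in the spectrum, matching the 1 component. By the matrix-tree theorem the graph has (1/5) * product of the nonzero eigenvalues = 12 spanning trees.

x^5 - 12x^4 + 51x^3 - 92x^2 + 60x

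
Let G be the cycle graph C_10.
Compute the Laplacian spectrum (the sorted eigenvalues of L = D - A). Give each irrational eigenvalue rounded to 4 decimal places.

[0, 0.3820, 0.3820, 1.3820, 1.3820, 2.6180, 2.6180, 3.6180, 3.6180, 4]

The graph has 10 vertices and degree multiset [2, 2, 2, 2, 2, 2, 2, 2, 2, 2]; D is the diagonal matrix of degrees and L = D - A. The multiplicity of 0 as a Laplacian eigenvalue equals the number of connected components. The single zero eigenvalue shows the graph is connected. There is one zero in the spectrum, matching the 1 component.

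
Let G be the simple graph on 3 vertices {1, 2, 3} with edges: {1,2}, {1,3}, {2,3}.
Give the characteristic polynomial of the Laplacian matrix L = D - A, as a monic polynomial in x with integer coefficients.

With the vertex order [1, 2, 3], the degrees are [2, 2, 2], giving D = diag(2, 2, 2) and L = D - A. L has integer entries, so p(x) = det(xI - L) has integer coefficients. Expanding the determinant yields x^3 - 6x^2 + 9x. The constant term is 0 because L is singular (the all-ones vector lies in its kernel). The largest eigenvalue, 3, is at most the vertex count 3.

x^3 - 6x^2 + 9x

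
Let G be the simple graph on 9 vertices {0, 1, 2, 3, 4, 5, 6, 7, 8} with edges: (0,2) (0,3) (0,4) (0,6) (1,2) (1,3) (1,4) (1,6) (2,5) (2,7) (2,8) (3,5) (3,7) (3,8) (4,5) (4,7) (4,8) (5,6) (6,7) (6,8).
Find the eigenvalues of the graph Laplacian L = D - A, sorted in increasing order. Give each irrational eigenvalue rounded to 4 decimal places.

[0, 4, 4, 4, 4, 5, 5, 5, 9]

Reading degrees in the order [0, 1, 2, 3, 4, 5, 6, 7, 8] gives [4, 4, 5, 5, 5, 4, 5, 4, 4]; set D = diag(4, 4, 5, 5, 5, 4, 5, 4, 4) and form L = D - A. L is symmetric positive semidefinite, so every eigenvalue is real and nonnegative. The single zero eigenvalue shows the graph is connected. The eigenvalues sum to 40, which equals trace(L) = 2|E|.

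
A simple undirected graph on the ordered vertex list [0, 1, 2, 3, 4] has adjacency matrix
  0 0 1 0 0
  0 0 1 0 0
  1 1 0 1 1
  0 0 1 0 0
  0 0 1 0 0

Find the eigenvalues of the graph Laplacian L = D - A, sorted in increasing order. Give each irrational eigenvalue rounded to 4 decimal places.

Reading degrees in the order [0, 1, 2, 3, 4] gives [1, 1, 4, 1, 1]; set D = diag(1, 1, 4, 1, 1) and form L = D - A. L is symmetric positive semidefinite, so every eigenvalue is real and nonnegative. By the matrix-tree theorem the graph has (1/5) * product of the nonzero eigenvalues = 1 spanning tree.

[0, 1, 1, 1, 5]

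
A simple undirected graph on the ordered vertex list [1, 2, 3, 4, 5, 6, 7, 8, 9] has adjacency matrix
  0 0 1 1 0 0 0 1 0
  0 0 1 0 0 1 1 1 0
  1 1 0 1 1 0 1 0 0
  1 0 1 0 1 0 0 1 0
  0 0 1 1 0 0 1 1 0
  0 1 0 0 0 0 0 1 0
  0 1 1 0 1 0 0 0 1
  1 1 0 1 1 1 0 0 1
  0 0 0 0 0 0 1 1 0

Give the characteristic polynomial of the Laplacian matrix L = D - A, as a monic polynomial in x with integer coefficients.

x^9 - 34x^8 + 490x^7 - 3900x^6 + 18696x^5 - 55102x^4 + 97194x^3 - 93568x^2 + 37611x

Each diagonal entry of L is the vertex degree and each off-diagonal entry is -1 where an edge is present, 0 otherwise; in the order [1, 2, 3, 4, 5, 6, 7, 8, 9] the diagonal is [3, 4, 5, 4, 4, 2, 4, 6, 2]. Computing det(xI - L) by cofactor expansion (or equivalently via sum-over-permutations) gives x^9 - 34x^8 + 490x^7 - 3900x^6 + 18696x^5 - 55102x^4 + 97194x^3 - 93568x^2 + 37611x. The constant term is 0 because L is singular (the all-ones vector lies in its kernel). There is one zero in the spectrum, matching the 1 component. The largest eigenvalue, 7.5913, is at most the vertex count 9.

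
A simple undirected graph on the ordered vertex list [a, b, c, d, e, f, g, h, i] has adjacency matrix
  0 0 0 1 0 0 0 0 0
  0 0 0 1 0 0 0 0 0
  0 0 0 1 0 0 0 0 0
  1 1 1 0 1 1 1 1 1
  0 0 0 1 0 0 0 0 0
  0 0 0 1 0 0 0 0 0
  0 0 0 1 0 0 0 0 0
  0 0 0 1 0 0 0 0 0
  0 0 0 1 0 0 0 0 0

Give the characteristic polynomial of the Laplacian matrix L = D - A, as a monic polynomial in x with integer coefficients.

Reading degrees in the order [a, b, c, d, e, f, g, h, i] gives [1, 1, 1, 8, 1, 1, 1, 1, 1]; set D = diag(1, 1, 1, 8, 1, 1, 1, 1, 1) and form L = D - A. The eigenvalues of L are [0, 1, 1, 1, 1, 1, 1, 1, 9]; the characteristic polynomial is the product of (x - lambda_i), which multiplies out to x^9 - 16x^8 + 84x^7 - 224x^6 + 350x^5 - 336x^4 + 196x^3 - 64x^2 + 9x. Since p(0) = det(-L) = 0, x divides p(x). The eigenvalues sum to 16, which equals trace(L) = 2|E|.

x^9 - 16x^8 + 84x^7 - 224x^6 + 350x^5 - 336x^4 + 196x^3 - 64x^2 + 9x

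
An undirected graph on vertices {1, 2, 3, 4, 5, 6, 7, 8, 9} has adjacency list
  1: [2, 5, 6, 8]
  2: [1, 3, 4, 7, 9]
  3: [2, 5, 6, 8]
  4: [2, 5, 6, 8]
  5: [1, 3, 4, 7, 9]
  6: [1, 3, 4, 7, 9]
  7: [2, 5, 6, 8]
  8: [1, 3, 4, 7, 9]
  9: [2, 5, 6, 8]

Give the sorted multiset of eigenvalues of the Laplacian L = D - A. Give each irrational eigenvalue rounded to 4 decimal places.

[0, 4, 4, 4, 4, 5, 5, 5, 9]

With the vertex order [1, 2, 3, 4, 5, 6, 7, 8, 9], the degrees are [4, 5, 4, 4, 5, 5, 4, 5, 4], giving D = diag(4, 5, 4, 4, 5, 5, 4, 5, 4) and L = D - A. The multiplicity of 0 as a Laplacian eigenvalue equals the number of connected components. The largest eigenvalue, 9, is at most the vertex count 9. The eigenvalues sum to 40, which equals trace(L) = 2|E|.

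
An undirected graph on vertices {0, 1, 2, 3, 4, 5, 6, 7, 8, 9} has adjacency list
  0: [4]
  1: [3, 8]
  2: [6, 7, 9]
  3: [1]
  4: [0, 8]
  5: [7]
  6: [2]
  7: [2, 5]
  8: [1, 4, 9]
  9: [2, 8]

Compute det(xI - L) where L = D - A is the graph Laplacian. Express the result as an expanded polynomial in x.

With the vertex order [0, 1, 2, 3, 4, 5, 6, 7, 8, 9], the degrees are [1, 2, 3, 1, 2, 1, 1, 2, 3, 2], giving D = diag(1, 2, 3, 1, 2, 1, 1, 2, 3, 2) and L = D - A. L has integer entries, so p(x) = det(xI - L) has integer coefficients. Expanding the determinant yields x^10 - 18x^9 + 134x^8 - 536x^7 + 1253x^6 - 1744x^5 + 1412x^4 - 624x^3 + 133x^2 - 10x. Since p(0) = det(-L) = 0, x divides p(x). There is one zero in the spectrum, matching the 1 component.

x^10 - 18x^9 + 134x^8 - 536x^7 + 1253x^6 - 1744x^5 + 1412x^4 - 624x^3 + 133x^2 - 10x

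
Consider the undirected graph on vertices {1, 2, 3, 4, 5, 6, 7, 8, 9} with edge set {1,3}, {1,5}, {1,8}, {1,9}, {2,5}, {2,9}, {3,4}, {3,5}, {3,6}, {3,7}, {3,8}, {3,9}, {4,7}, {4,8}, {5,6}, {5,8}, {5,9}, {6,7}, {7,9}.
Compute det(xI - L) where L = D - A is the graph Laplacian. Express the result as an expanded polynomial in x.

With the vertex order [1, 2, 3, 4, 5, 6, 7, 8, 9], the degrees are [4, 2, 7, 3, 6, 3, 4, 4, 5], giving D = diag(4, 2, 7, 3, 6, 3, 4, 4, 5) and L = D - A. Computing det(xI - L) by cofactor expansion (or equivalently via sum-over-permutations) gives x^9 - 38x^8 + 613x^7 - 5470x^6 + 29458x^5 - 97792x^4 + 194930x^3 - 212744x^2 + 97020x. Since p(0) = det(-L) = 0, x divides p(x). The eigenvalues sum to 38, which equals trace(L) = 2|E|. The largest eigenvalue, 8.0738, is at most the vertex count 9.

x^9 - 38x^8 + 613x^7 - 5470x^6 + 29458x^5 - 97792x^4 + 194930x^3 - 212744x^2 + 97020x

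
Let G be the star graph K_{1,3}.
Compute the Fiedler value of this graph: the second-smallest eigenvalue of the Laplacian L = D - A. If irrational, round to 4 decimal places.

1

The graph has 4 vertices and degree multiset [3, 1, 1, 1]; D is the diagonal matrix of degrees and L = D - A. The smallest Laplacian eigenvalue is always 0. The next one, lambda_2 = 1, measures how hard the graph is to disconnect: larger values mean better connectivity. The largest eigenvalue, 4, is at most the vertex count 4. There is one zero in the spectrum, matching the 1 component.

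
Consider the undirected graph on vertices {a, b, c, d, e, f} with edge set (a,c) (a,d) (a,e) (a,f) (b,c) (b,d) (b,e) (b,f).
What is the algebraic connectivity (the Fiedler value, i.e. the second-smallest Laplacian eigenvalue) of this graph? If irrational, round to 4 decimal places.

2

With the vertex order [a, b, c, d, e, f], the degrees are [4, 4, 2, 2, 2, 2], giving D = diag(4, 4, 2, 2, 2, 2) and L = D - A. Computing the eigenvalues of L and sorting gives [0, 2, 2, 2, 4, 6]. The Fiedler value lambda_2 = 2 is strictly positive, so the graph is connected. By the matrix-tree theorem the graph has (1/6) * product of the nonzero eigenvalues = 32 spanning trees.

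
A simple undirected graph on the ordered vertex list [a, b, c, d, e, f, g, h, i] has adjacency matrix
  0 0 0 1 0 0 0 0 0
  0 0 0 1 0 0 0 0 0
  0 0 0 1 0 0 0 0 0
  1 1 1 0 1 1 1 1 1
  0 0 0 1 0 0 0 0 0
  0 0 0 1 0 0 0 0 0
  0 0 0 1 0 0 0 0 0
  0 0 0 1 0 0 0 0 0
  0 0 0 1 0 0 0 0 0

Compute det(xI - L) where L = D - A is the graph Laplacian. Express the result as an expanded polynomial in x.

x^9 - 16x^8 + 84x^7 - 224x^6 + 350x^5 - 336x^4 + 196x^3 - 64x^2 + 9x

Reading degrees in the order [a, b, c, d, e, f, g, h, i] gives [1, 1, 1, 8, 1, 1, 1, 1, 1]; set D = diag(1, 1, 1, 8, 1, 1, 1, 1, 1) and form L = D - A. Computing det(xI - L) by cofactor expansion (or equivalently via sum-over-permutations) gives x^9 - 16x^8 + 84x^7 - 224x^6 + 350x^5 - 336x^4 + 196x^3 - 64x^2 + 9x. The coefficient of x^8 equals -trace(L) = -16, matching the sum of degrees.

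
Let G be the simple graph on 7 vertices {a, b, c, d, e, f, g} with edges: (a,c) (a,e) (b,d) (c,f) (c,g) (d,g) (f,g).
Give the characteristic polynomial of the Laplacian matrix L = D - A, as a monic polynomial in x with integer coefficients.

x^7 - 14x^6 + 75x^5 - 192x^4 + 238x^3 - 126x^2 + 21x

Reading degrees in the order [a, b, c, d, e, f, g] gives [2, 1, 3, 2, 1, 2, 3]; set D = diag(2, 1, 3, 2, 1, 2, 3) and form L = D - A. L has integer entries, so p(x) = det(xI - L) has integer coefficients. Expanding the determinant yields x^7 - 14x^6 + 75x^5 - 192x^4 + 238x^3 - 126x^2 + 21x. The constant term is 0 because L is singular (the all-ones vector lies in its kernel). The eigenvalues sum to 14, which equals trace(L) = 2|E|.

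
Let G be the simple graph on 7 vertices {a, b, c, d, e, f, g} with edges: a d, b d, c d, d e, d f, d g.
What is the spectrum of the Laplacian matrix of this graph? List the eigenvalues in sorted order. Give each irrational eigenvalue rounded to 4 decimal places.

[0, 1, 1, 1, 1, 1, 7]

Each diagonal entry of L is the vertex degree and each off-diagonal entry is -1 where an edge is present, 0 otherwise; in the order [a, b, c, d, e, f, g] the diagonal is [1, 1, 1, 6, 1, 1, 1]. The multiplicity of 0 as a Laplacian eigenvalue equals the number of connected components. The largest eigenvalue, 7, is at most the vertex count 7. By the matrix-tree theorem the graph has (1/7) * product of the nonzero eigenvalues = 1 spanning tree.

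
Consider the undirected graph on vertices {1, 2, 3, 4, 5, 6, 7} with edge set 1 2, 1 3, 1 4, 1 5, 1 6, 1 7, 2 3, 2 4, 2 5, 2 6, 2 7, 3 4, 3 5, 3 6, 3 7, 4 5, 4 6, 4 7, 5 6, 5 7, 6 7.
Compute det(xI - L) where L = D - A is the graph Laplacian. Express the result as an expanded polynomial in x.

x^7 - 42x^6 + 735x^5 - 6860x^4 + 36015x^3 - 100842x^2 + 117649x

With the vertex order [1, 2, 3, 4, 5, 6, 7], the degrees are [6, 6, 6, 6, 6, 6, 6], giving D = diag(6, 6, 6, 6, 6, 6, 6) and L = D - A. L has integer entries, so p(x) = det(xI - L) has integer coefficients. Expanding the determinant yields x^7 - 42x^6 + 735x^5 - 6860x^4 + 36015x^3 - 100842x^2 + 117649x. Since p(0) = det(-L) = 0, x divides p(x).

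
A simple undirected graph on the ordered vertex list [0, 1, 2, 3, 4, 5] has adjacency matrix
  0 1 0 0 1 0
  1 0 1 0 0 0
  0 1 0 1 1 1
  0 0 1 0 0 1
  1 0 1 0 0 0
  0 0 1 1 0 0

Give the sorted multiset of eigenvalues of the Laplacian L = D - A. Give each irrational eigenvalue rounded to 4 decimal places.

Reading degrees in the order [0, 1, 2, 3, 4, 5] gives [2, 2, 4, 2, 2, 2]; set D = diag(2, 2, 4, 2, 2, 2) and form L = D - A. Since every row of L sums to 0, the all-ones vector is in the kernel and 0 is an eigenvalue. The single zero eigenvalue shows the graph is connected.

[0, 0.7639, 2, 3, 3, 5.2361]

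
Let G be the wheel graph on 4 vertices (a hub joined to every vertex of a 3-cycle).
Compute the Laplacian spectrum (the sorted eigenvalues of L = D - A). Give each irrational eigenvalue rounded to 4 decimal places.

The graph has 4 vertices and degree multiset [3, 3, 3, 3]; D is the diagonal matrix of degrees and L = D - A. L is symmetric positive semidefinite, so every eigenvalue is real and nonnegative. The single zero eigenvalue shows the graph is connected. The eigenvalues sum to 12, which equals trace(L) = 2|E|.

[0, 4, 4, 4]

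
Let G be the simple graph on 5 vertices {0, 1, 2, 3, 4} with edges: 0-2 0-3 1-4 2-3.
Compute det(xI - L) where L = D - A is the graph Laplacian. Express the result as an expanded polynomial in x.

With the vertex order [0, 1, 2, 3, 4], the degrees are [2, 1, 2, 2, 1], giving D = diag(2, 1, 2, 2, 1) and L = D - A. Computing det(xI - L) by cofactor expansion (or equivalently via sum-over-permutations) gives x^5 - 8x^4 + 21x^3 - 18x^2. The constant term is 0 because L is singular (the all-ones vector lies in its kernel). The eigenvalues sum to 8, which equals trace(L) = 2|E|. The largest eigenvalue, 3, is at most the vertex count 5.

x^5 - 8x^4 + 21x^3 - 18x^2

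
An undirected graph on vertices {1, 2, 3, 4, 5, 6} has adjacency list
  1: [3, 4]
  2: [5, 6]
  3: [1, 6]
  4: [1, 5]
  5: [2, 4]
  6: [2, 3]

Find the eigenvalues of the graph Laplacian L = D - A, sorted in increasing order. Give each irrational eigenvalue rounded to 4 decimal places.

With the vertex order [1, 2, 3, 4, 5, 6], the degrees are [2, 2, 2, 2, 2, 2], giving D = diag(2, 2, 2, 2, 2, 2) and L = D - A. Since every row of L sums to 0, the all-ones vector is in the kernel and 0 is an eigenvalue.

[0, 1, 1, 3, 3, 4]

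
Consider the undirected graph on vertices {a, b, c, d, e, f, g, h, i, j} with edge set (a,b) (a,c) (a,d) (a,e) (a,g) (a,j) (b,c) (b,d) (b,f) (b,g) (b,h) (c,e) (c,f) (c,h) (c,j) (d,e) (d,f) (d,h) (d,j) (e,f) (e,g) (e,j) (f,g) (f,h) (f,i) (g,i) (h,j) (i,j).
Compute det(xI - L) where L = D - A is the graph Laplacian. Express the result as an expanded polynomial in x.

Each diagonal entry of L is the vertex degree and each off-diagonal entry is -1 where an edge is present, 0 otherwise; in the order [a, b, c, d, e, f, g, h, i, j] the diagonal is [6, 6, 6, 6, 6, 7, 5, 5, 3, 6]. Computing det(xI - L) by cofactor expansion (or equivalently via sum-over-permutations) gives x^10 - 56x^9 + 1378x^8 - 19542x^7 + 175865x^6 - 1040496x^5 + 4042271x^4 - 9928580x^3 + 13963584x^2 - 8546040x. Since p(0) = det(-L) = 0, x divides p(x). The largest eigenvalue, 8.8216, is at most the vertex count 10.

x^10 - 56x^9 + 1378x^8 - 19542x^7 + 175865x^6 - 1040496x^5 + 4042271x^4 - 9928580x^3 + 13963584x^2 - 8546040x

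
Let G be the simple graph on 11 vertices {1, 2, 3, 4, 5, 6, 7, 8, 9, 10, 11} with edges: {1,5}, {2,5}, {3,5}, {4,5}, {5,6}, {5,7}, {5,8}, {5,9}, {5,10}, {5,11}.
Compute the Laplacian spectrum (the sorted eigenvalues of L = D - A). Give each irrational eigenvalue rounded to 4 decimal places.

[0, 1, 1, 1, 1, 1, 1, 1, 1, 1, 11]

Each diagonal entry of L is the vertex degree and each off-diagonal entry is -1 where an edge is present, 0 otherwise; in the order [1, 2, 3, 4, 5, 6, 7, 8, 9, 10, 11] the diagonal is [1, 1, 1, 1, 10, 1, 1, 1, 1, 1, 1]. Diagonalising L (or applying a numerical eigensolver to the 11x11 matrix) gives the spectrum above. The single zero eigenvalue shows the graph is connected. By the matrix-tree theorem the graph has (1/11) * product of the nonzero eigenvalues = 1 spanning tree.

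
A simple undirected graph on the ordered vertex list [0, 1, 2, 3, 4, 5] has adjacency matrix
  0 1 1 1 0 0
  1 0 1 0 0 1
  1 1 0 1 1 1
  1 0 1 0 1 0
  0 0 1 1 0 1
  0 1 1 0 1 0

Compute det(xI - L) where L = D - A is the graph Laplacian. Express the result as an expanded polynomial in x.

x^6 - 20x^5 + 155x^4 - 580x^3 + 1045x^2 - 726x

Reading degrees in the order [0, 1, 2, 3, 4, 5] gives [3, 3, 5, 3, 3, 3]; set D = diag(3, 3, 5, 3, 3, 3) and form L = D - A. L has integer entries, so p(x) = det(xI - L) has integer coefficients. Expanding the determinant yields x^6 - 20x^5 + 155x^4 - 580x^3 + 1045x^2 - 726x. The constant term is 0 because L is singular (the all-ones vector lies in its kernel). The largest eigenvalue, 6, is at most the vertex count 6.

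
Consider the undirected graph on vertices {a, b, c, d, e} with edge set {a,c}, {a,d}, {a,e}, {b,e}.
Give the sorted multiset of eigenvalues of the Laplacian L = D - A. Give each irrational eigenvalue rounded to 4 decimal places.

[0, 0.5188, 1, 2.3111, 4.1701]

Each diagonal entry of L is the vertex degree and each off-diagonal entry is -1 where an edge is present, 0 otherwise; in the order [a, b, c, d, e] the diagonal is [3, 1, 1, 1, 2]. Diagonalising L (or applying a numerical eigensolver to the 5x5 matrix) gives the spectrum above. The single zero eigenvalue shows the graph is connected. There is one zero in the spectrum, matching the 1 component.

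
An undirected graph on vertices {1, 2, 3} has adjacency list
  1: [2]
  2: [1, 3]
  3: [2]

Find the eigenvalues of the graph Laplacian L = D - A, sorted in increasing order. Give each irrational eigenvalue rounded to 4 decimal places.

Each diagonal entry of L is the vertex degree and each off-diagonal entry is -1 where an edge is present, 0 otherwise; in the order [1, 2, 3] the diagonal is [1, 2, 1]. Diagonalising L (or applying a numerical eigensolver to the 3x3 matrix) gives the spectrum above. The single zero eigenvalue shows the graph is connected. By the matrix-tree theorem the graph has (1/3) * product of the nonzero eigenvalues = 1 spanning tree.

[0, 1, 3]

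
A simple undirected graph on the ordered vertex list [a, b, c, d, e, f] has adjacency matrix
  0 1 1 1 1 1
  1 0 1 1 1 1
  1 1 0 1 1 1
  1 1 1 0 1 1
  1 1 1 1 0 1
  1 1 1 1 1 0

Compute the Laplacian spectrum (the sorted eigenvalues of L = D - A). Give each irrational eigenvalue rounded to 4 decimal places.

[0, 6, 6, 6, 6, 6]

With the vertex order [a, b, c, d, e, f], the degrees are [5, 5, 5, 5, 5, 5], giving D = diag(5, 5, 5, 5, 5, 5) and L = D - A. Diagonalising L (or applying a numerical eigensolver to the 6x6 matrix) gives the spectrum above. The largest eigenvalue, 6, is at most the vertex count 6.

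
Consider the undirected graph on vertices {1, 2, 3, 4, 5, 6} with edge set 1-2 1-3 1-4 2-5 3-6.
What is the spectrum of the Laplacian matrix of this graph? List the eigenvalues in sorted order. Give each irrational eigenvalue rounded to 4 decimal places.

With the vertex order [1, 2, 3, 4, 5, 6], the degrees are [3, 2, 2, 1, 1, 1], giving D = diag(3, 2, 2, 1, 1, 1) and L = D - A. Diagonalising L (or applying a numerical eigensolver to the 6x6 matrix) gives the spectrum above. The single zero eigenvalue shows the graph is connected. The eigenvalues sum to 10, which equals trace(L) = 2|E|. The largest eigenvalue, 4.3028, is at most the vertex count 6.

[0, 0.3820, 0.6972, 2, 2.6180, 4.3028]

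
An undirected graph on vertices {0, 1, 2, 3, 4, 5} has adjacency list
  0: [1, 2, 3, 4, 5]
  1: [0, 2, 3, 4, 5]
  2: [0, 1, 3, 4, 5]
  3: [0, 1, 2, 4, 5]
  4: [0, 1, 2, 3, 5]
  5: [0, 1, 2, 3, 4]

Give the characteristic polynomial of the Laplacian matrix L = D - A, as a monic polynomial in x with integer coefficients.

With the vertex order [0, 1, 2, 3, 4, 5], the degrees are [5, 5, 5, 5, 5, 5], giving D = diag(5, 5, 5, 5, 5, 5) and L = D - A. Computing det(xI - L) by cofactor expansion (or equivalently via sum-over-permutations) gives x^6 - 30x^5 + 360x^4 - 2160x^3 + 6480x^2 - 7776x. Since p(0) = det(-L) = 0, x divides p(x). There is one zero in the spectrum, matching the 1 component.

x^6 - 30x^5 + 360x^4 - 2160x^3 + 6480x^2 - 7776x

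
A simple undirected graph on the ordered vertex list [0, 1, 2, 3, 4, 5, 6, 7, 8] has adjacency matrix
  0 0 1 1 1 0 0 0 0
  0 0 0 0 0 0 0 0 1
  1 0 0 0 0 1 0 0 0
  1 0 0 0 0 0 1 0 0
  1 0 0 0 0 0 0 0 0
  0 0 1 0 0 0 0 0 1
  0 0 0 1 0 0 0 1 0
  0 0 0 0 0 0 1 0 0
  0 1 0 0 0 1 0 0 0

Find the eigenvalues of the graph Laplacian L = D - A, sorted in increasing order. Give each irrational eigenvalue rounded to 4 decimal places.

Each diagonal entry of L is the vertex degree and each off-diagonal entry is -1 where an edge is present, 0 otherwise; in the order [0, 1, 2, 3, 4, 5, 6, 7, 8] the diagonal is [3, 1, 2, 2, 1, 2, 2, 1, 2]. The multiplicity of 0 as a Laplacian eigenvalue equals the number of connected components. The single zero eigenvalue shows the graph is connected. The largest eigenvalue, 4.3699, is at most the vertex count 9.

[0, 0.1506, 0.4266, 1, 1.4229, 2.1724, 3, 3.4576, 4.3699]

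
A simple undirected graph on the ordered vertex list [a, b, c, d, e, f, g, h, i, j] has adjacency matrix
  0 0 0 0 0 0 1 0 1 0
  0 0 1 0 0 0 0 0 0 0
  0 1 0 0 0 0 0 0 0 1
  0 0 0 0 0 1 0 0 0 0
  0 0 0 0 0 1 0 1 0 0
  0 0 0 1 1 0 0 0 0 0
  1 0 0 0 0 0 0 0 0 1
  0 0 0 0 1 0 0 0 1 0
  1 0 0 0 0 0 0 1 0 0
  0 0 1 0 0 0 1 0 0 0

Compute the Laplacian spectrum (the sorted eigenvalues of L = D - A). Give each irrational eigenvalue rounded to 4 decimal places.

[0, 0.0979, 0.3820, 0.8244, 1.3820, 2, 2.6180, 3.1756, 3.6180, 3.9021]

Each diagonal entry of L is the vertex degree and each off-diagonal entry is -1 where an edge is present, 0 otherwise; in the order [a, b, c, d, e, f, g, h, i, j] the diagonal is [2, 1, 2, 1, 2, 2, 2, 2, 2, 2]. Since every row of L sums to 0, the all-ones vector is in the kernel and 0 is an eigenvalue.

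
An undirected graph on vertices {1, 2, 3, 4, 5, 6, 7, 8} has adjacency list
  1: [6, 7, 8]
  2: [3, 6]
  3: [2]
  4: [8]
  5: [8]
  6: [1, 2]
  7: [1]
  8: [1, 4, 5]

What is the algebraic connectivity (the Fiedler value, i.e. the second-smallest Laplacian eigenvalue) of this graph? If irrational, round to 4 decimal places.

0.2243

Reading degrees in the order [1, 2, 3, 4, 5, 6, 7, 8] gives [3, 2, 1, 1, 1, 2, 1, 3]; set D = diag(3, 2, 1, 1, 1, 2, 1, 3) and form L = D - A. Computing the eigenvalues of L and sorting gives [0, 0.2243, 0.5858, 1, 1.4108, 2.7237, 3.4142, 4.6412]. The Fiedler value lambda_2 = 0.2243 is strictly positive, so the graph is connected. The largest eigenvalue, 4.6412, is at most the vertex count 8. The eigenvalues sum to 14, which equals trace(L) = 2|E|.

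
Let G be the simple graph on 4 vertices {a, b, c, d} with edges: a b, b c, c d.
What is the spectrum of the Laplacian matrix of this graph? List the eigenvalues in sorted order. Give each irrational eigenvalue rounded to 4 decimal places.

[0, 0.5858, 2, 3.4142]

With the vertex order [a, b, c, d], the degrees are [1, 2, 2, 1], giving D = diag(1, 2, 2, 1) and L = D - A. Since every row of L sums to 0, the all-ones vector is in the kernel and 0 is an eigenvalue. By the matrix-tree theorem the graph has (1/4) * product of the nonzero eigenvalues = 1 spanning tree.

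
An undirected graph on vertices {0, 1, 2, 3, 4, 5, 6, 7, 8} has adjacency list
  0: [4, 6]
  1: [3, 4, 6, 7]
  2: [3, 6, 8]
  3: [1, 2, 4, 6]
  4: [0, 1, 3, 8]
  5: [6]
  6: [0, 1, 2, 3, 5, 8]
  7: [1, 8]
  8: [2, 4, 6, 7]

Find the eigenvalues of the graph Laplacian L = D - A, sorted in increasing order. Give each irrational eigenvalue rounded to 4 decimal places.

[0, 0.9234, 1.5861, 2.1169, 3.0436, 4.0334, 5.2062, 5.5875, 7.5030]

With the vertex order [0, 1, 2, 3, 4, 5, 6, 7, 8], the degrees are [2, 4, 3, 4, 4, 1, 6, 2, 4], giving D = diag(2, 4, 3, 4, 4, 1, 6, 2, 4) and L = D - A. The multiplicity of 0 as a Laplacian eigenvalue equals the number of connected components. There is one zero in the spectrum, matching the 1 component.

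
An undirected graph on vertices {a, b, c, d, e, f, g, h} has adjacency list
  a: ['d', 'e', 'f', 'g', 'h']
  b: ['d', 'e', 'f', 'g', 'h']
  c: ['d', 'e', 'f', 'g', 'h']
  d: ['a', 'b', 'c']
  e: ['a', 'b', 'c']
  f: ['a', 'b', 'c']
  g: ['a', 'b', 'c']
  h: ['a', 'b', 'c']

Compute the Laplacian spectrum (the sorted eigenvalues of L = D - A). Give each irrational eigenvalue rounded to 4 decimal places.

[0, 3, 3, 3, 3, 5, 5, 8]

Reading degrees in the order [a, b, c, d, e, f, g, h] gives [5, 5, 5, 3, 3, 3, 3, 3]; set D = diag(5, 5, 5, 3, 3, 3, 3, 3) and form L = D - A. Since every row of L sums to 0, the all-ones vector is in the kernel and 0 is an eigenvalue. The single zero eigenvalue shows the graph is connected. By the matrix-tree theorem the graph has (1/8) * product of the nonzero eigenvalues = 2025 spanning trees.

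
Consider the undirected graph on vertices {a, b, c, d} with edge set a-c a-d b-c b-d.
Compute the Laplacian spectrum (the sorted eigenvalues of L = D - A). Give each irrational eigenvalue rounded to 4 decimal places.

[0, 2, 2, 4]

With the vertex order [a, b, c, d], the degrees are [2, 2, 2, 2], giving D = diag(2, 2, 2, 2) and L = D - A. Diagonalising L (or applying a numerical eigensolver to the 4x4 matrix) gives the spectrum above. The single zero eigenvalue shows the graph is connected. The largest eigenvalue, 4, is at most the vertex count 4. The eigenvalues sum to 8, which equals trace(L) = 2|E|.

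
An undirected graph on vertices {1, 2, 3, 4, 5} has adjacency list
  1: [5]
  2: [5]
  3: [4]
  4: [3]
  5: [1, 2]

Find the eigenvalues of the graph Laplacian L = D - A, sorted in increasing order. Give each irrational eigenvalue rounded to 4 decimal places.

Reading degrees in the order [1, 2, 3, 4, 5] gives [1, 1, 1, 1, 2]; set D = diag(1, 1, 1, 1, 2) and form L = D - A. Diagonalising L (or applying a numerical eigensolver to the 5x5 matrix) gives the spectrum above. The 2 zero eigenvalues correspond to the 2 connected components. The eigenvalues sum to 6, which equals trace(L) = 2|E|.

[0, 0, 1, 2, 3]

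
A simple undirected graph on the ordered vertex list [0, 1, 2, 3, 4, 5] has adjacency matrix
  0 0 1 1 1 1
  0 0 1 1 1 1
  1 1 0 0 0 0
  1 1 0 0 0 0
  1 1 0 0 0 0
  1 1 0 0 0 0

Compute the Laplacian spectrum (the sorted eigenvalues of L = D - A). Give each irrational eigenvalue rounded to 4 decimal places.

Reading degrees in the order [0, 1, 2, 3, 4, 5] gives [4, 4, 2, 2, 2, 2]; set D = diag(4, 4, 2, 2, 2, 2) and form L = D - A. Since every row of L sums to 0, the all-ones vector is in the kernel and 0 is an eigenvalue.

[0, 2, 2, 2, 4, 6]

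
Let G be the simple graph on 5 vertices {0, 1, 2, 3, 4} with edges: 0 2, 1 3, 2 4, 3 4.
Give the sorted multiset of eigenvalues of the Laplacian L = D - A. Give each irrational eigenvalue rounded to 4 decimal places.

[0, 0.3820, 1.3820, 2.6180, 3.6180]

Reading degrees in the order [0, 1, 2, 3, 4] gives [1, 1, 2, 2, 2]; set D = diag(1, 1, 2, 2, 2) and form L = D - A. L is symmetric positive semidefinite, so every eigenvalue is real and nonnegative. There is one zero in the spectrum, matching the 1 component.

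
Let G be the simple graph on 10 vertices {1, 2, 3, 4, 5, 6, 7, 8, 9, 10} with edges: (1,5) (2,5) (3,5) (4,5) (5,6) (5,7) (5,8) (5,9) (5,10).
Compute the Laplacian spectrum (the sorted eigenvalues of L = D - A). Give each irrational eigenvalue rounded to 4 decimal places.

With the vertex order [1, 2, 3, 4, 5, 6, 7, 8, 9, 10], the degrees are [1, 1, 1, 1, 9, 1, 1, 1, 1, 1], giving D = diag(1, 1, 1, 1, 9, 1, 1, 1, 1, 1) and L = D - A. The multiplicity of 0 as a Laplacian eigenvalue equals the number of connected components. The single zero eigenvalue shows the graph is connected. The largest eigenvalue, 10, is at most the vertex count 10.

[0, 1, 1, 1, 1, 1, 1, 1, 1, 10]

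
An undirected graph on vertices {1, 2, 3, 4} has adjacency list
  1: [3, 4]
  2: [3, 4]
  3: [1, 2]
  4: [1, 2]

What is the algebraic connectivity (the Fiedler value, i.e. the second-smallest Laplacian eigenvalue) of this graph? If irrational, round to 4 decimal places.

Each diagonal entry of L is the vertex degree and each off-diagonal entry is -1 where an edge is present, 0 otherwise; in the order [1, 2, 3, 4] the diagonal is [2, 2, 2, 2]. Computing the eigenvalues of L and sorting gives [0, 2, 2, 4]. The Fiedler value lambda_2 = 2 is strictly positive, so the graph is connected. There is one zero in the spectrum, matching the 1 component.

2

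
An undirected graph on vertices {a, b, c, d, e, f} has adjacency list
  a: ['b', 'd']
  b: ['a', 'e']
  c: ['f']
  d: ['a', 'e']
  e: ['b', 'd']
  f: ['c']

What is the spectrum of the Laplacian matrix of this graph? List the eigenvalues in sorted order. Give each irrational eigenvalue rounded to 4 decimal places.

[0, 0, 2, 2, 2, 4]

With the vertex order [a, b, c, d, e, f], the degrees are [2, 2, 1, 2, 2, 1], giving D = diag(2, 2, 1, 2, 2, 1) and L = D - A. The multiplicity of 0 as a Laplacian eigenvalue equals the number of connected components. The 2 zero eigenvalues correspond to the 2 connected components. There are 2 zeros in the spectrum, matching the 2 components.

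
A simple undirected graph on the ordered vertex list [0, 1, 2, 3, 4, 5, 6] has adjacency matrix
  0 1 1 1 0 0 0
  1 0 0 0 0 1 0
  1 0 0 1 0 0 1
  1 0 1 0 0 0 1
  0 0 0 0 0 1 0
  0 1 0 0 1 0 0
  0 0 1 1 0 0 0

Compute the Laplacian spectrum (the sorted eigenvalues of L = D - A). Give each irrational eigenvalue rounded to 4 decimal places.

[0, 0.2765, 1.3323, 2.5219, 3.2920, 4, 4.5772]

Reading degrees in the order [0, 1, 2, 3, 4, 5, 6] gives [3, 2, 3, 3, 1, 2, 2]; set D = diag(3, 2, 3, 3, 1, 2, 2) and form L = D - A. Diagonalising L (or applying a numerical eigensolver to the 7x7 matrix) gives the spectrum above.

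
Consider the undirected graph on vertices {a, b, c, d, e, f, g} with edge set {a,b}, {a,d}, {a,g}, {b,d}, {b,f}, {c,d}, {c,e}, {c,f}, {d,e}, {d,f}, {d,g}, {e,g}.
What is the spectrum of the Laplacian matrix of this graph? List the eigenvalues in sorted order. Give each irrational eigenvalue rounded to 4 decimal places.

With the vertex order [a, b, c, d, e, f, g], the degrees are [3, 3, 3, 6, 3, 3, 3], giving D = diag(3, 3, 3, 6, 3, 3, 3) and L = D - A. L is symmetric positive semidefinite, so every eigenvalue is real and nonnegative. The eigenvalues sum to 24, which equals trace(L) = 2|E|.

[0, 2, 2, 4, 4, 5, 7]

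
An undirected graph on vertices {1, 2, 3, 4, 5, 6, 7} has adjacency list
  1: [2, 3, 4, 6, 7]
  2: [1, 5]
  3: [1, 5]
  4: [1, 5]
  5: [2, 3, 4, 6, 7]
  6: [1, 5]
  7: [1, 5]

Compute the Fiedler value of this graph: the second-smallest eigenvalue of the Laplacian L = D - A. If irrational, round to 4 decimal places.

2

Each diagonal entry of L is the vertex degree and each off-diagonal entry is -1 where an edge is present, 0 otherwise; in the order [1, 2, 3, 4, 5, 6, 7] the diagonal is [5, 2, 2, 2, 5, 2, 2]. The sorted Laplacian eigenvalues are [0, 2, 2, 2, 2, 5, 7]; the algebraic connectivity is the second entry, 2. The largest eigenvalue, 7, is at most the vertex count 7.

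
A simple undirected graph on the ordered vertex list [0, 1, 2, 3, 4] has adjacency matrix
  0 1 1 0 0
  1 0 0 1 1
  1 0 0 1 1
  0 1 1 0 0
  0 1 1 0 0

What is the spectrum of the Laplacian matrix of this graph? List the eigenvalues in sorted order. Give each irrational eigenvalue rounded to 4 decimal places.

Each diagonal entry of L is the vertex degree and each off-diagonal entry is -1 where an edge is present, 0 otherwise; in the order [0, 1, 2, 3, 4] the diagonal is [2, 3, 3, 2, 2]. Diagonalising L (or applying a numerical eigensolver to the 5x5 matrix) gives the spectrum above. By the matrix-tree theorem the graph has (1/5) * product of the nonzero eigenvalues = 12 spanning trees. The largest eigenvalue, 5, is at most the vertex count 5.

[0, 2, 2, 3, 5]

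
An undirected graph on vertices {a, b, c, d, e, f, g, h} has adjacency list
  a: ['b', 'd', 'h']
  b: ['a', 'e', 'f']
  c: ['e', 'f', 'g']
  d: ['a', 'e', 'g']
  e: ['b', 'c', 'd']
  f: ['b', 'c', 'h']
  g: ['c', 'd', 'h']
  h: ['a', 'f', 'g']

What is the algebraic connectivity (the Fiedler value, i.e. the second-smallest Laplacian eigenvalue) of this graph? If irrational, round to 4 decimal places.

2

Reading degrees in the order [a, b, c, d, e, f, g, h] gives [3, 3, 3, 3, 3, 3, 3, 3]; set D = diag(3, 3, 3, 3, 3, 3, 3, 3) and form L = D - A. Computing the eigenvalues of L and sorting gives [0, 2, 2, 2, 4, 4, 4, 6]. The Fiedler value lambda_2 = 2 is strictly positive, so the graph is connected. The largest eigenvalue, 6, is at most the vertex count 8.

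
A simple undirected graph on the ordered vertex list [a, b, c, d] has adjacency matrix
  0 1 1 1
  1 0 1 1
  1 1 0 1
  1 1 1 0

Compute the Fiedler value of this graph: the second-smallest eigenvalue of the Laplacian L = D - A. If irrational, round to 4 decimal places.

4

Each diagonal entry of L is the vertex degree and each off-diagonal entry is -1 where an edge is present, 0 otherwise; in the order [a, b, c, d] the diagonal is [3, 3, 3, 3]. The sorted Laplacian eigenvalues are [0, 4, 4, 4]; the algebraic connectivity is the second entry, 4. By the matrix-tree theorem the graph has (1/4) * product of the nonzero eigenvalues = 16 spanning trees.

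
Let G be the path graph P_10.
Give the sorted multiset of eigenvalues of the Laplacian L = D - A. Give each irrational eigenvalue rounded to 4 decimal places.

[0, 0.0979, 0.3820, 0.8244, 1.3820, 2, 2.6180, 3.1756, 3.6180, 3.9021]

The graph has 10 vertices and degree multiset [2, 2, 2, 2, 2, 2, 2, 2, 1, 1]; D is the diagonal matrix of degrees and L = D - A. L is symmetric positive semidefinite, so every eigenvalue is real and nonnegative.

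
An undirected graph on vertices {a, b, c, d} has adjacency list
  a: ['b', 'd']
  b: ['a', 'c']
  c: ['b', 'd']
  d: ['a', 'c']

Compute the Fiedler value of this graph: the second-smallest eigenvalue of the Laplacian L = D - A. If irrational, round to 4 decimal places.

Each diagonal entry of L is the vertex degree and each off-diagonal entry is -1 where an edge is present, 0 otherwise; in the order [a, b, c, d] the diagonal is [2, 2, 2, 2]. The sorted Laplacian eigenvalues are [0, 2, 2, 4]; the algebraic connectivity is the second entry, 2. By the matrix-tree theorem the graph has (1/4) * product of the nonzero eigenvalues = 4 spanning trees.

2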